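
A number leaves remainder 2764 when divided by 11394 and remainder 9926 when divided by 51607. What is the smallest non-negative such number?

145025596

Write x = 2764 + 11394·k. Then 11394·k ≡ 9926 − 2764 ≡ 7162 (mod 51607).
Need 11394⁻¹ mod 51607. Extended Euclid on (51607, 11394):
51607 = 4*11394 + 6031
11394 = 1*6031 + 5363
6031 = 1*5363 + 668
5363 = 8*668 + 19
668 = 35*19 + 3
19 = 6*3 + 1
3 = 3*1 + 0
Back-substitute:
1 = 19 − 6·3
1 = −6·668 + 211·19
1 = 211·5363 − 1694·668
1 = −1694·6031 + 1905·5363
1 = 1905·11394 − 3599·6031
1 = −3599·51607 + 16301·11394
11394⁻¹ ≡ 16301 (mod 51607), so k ≡ 16301·7162 ≡ 12728 (mod 51607).
x = 2764 + 11394·12728 = 145025596.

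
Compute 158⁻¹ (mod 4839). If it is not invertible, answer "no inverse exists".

Run Euclid on (4839, 158):
4839 = 30·158 + 99
158 = 1·99 + 59
99 = 1·59 + 40
59 = 1·40 + 19
40 = 2·19 + 2
19 = 9·2 + 1
2 = 2·1 + 0
gcd = 1, so the inverse exists. Back-substitute:
1 = 19 − 9·2
1 = −9·40 + 19·19
1 = 19·59 − 28·40
1 = −28·99 + 47·59
1 = 47·158 − 75·99
1 = −75·4839 + 2297·158
So 158·2297 ≡ 1 (mod 4839).

2297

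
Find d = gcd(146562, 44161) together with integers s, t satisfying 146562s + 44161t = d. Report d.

13

Euclidean algorithm:
146562 = 3×44161 + 14079
44161 = 3×14079 + 1924
14079 = 7×1924 + 611
1924 = 3×611 + 91
611 = 6×91 + 65
91 = 1×65 + 26
65 = 2×26 + 13
26 = 2×13 + 0
gcd(146562, 44161) = 13.
Back-substituting:
13 = 65 − 2·26
13 = −2·91 + 3·65
13 = 3·611 − 20·91
13 = −20·1924 + 63·611
13 = 63·14079 − 461·1924
13 = −461·44161 + 1446·14079
13 = 1446·146562 − 4799·44161
So 13 = (1446)·146562 + (-4799)·44161.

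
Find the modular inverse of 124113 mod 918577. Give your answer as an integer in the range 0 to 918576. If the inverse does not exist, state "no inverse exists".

no inverse exists

Euclidean algorithm on 918577, 124113:
918577 = 7*124113 + 49786
124113 = 2*49786 + 24541
49786 = 2*24541 + 704
24541 = 34*704 + 605
704 = 1*605 + 99
605 = 6*99 + 11
99 = 9*11 + 0
Since gcd = 11 > 1, 124113 is not a unit mod 918577.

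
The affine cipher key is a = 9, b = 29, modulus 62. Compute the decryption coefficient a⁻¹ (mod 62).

gcd(62, 9) by repeated division:
62 = 6*9 + 8
9 = 1*8 + 1
8 = 8*1 + 0
Since gcd(9, 62) = 1, back-substitute to write 1 as a combination:
1 = 9 − 8
1 = −62 + 7·9
So 9·7 ≡ 1 (mod 62).

7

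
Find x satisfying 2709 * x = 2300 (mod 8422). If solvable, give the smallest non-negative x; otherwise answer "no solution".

First find gcd(2709, 8422):
8422 = 3·2709 + 295
2709 = 9·295 + 54
295 = 5·54 + 25
54 = 2·25 + 4
25 = 6·4 + 1
4 = 4·1 + 0
gcd = 1, so a unique solution mod 8422 exists.
Back-substitute for the Bézout coefficients:
1 = 25 − 6·4
1 = −6·54 + 13·25
1 = 13·295 − 71·54
1 = −71·2709 + 652·295
1 = 652·8422 − 2027·2709
So 2709·(-2027) ≡ 1 (mod 8422), giving 2709⁻¹ ≡ 6395.
x ≡ 2709⁻¹·2300 ≡ 6395·2300 ≡ 3688 (mod 8422).

3688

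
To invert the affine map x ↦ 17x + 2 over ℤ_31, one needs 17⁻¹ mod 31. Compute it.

11

gcd(31, 17) by repeated division:
31 = 1·17 + 14
17 = 1·14 + 3
14 = 4·3 + 2
3 = 1·2 + 1
2 = 2·1 + 0
The gcd is 1. Working backward:
1 = 3 − 2
1 = −14 + 5·3
1 = 5·17 − 6·14
1 = −6·31 + 11·17
So 17·11 ≡ 1 (mod 31).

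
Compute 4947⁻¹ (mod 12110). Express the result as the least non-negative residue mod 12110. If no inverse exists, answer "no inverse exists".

6443

gcd(12110, 4947) by repeated division:
12110 = 2*4947 + 2216
4947 = 2*2216 + 515
2216 = 4*515 + 156
515 = 3*156 + 47
156 = 3*47 + 15
47 = 3*15 + 2
15 = 7*2 + 1
2 = 2*1 + 0
gcd = 1, so the inverse exists. Back-substitute:
1 = 15 − 7·2
1 = −7·47 + 22·15
1 = 22·156 − 73·47
1 = −73·515 + 241·156
1 = 241·2216 − 1037·515
1 = −1037·4947 + 2315·2216
1 = 2315·12110 − 5667·4947
So 4947·(-5667) ≡ 1 (mod 12110), and -5667 ≡ 6443 (mod 12110).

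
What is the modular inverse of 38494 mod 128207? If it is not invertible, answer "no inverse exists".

95251

Apply the Euclidean algorithm to 128207 and 38494:
128207 = 3×38494 + 12725
38494 = 3×12725 + 319
12725 = 39×319 + 284
319 = 1×284 + 35
284 = 8×35 + 4
35 = 8×4 + 3
4 = 1×3 + 1
3 = 3×1 + 0
gcd = 1, so the inverse exists. Back-substitute:
1 = 4 − 3
1 = −35 + 9·4
1 = 9·284 − 73·35
1 = −73·319 + 82·284
1 = 82·12725 − 3271·319
1 = −3271·38494 + 9895·12725
1 = 9895·128207 − 32956·38494
Hence 38494⁻¹ ≡ -32956 ≡ 95251 (mod 128207).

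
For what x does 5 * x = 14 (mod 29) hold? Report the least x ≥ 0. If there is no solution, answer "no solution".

26

First find gcd(5, 29):
29 = 5·5 + 4
5 = 1·4 + 1
4 = 4·1 + 0
gcd = 1, so a unique solution mod 29 exists.
Back-substitute for the Bézout coefficients:
1 = 5 − 4
1 = −29 + 6·5
So 5·(6) ≡ 1 (mod 29), giving 5⁻¹ ≡ 6.
x ≡ 5⁻¹·14 ≡ 6·14 ≡ 26 (mod 29).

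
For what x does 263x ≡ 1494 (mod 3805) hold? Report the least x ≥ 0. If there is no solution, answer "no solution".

758

First find gcd(263, 3805):
3805 = 14×263 + 123
263 = 2×123 + 17
123 = 7×17 + 4
17 = 4×4 + 1
4 = 4×1 + 0
gcd = 1, so a unique solution mod 3805 exists.
Back-substitute for the Bézout coefficients:
1 = 17 − 4·4
1 = −4·123 + 29·17
1 = 29·263 − 62·123
1 = −62·3805 + 897·263
So 263·(897) ≡ 1 (mod 3805), giving 263⁻¹ ≡ 897.
x ≡ 263⁻¹·1494 ≡ 897·1494 ≡ 758 (mod 3805).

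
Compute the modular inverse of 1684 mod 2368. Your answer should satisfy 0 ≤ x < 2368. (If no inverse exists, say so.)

no inverse exists

Compute gcd(1684, 2368):
2368 = 1×1684 + 684
1684 = 2×684 + 316
684 = 2×316 + 52
316 = 6×52 + 4
52 = 13×4 + 0
Since gcd = 4 > 1, 1684 is not a unit mod 2368.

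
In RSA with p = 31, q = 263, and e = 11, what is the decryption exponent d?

φ(n) = (p−1)(q−1) = 30·262 = 7860.
Need d with 11·d ≡ 1 (mod 7860). Apply the extended Euclidean algorithm:
7860 = 714·11 + 6
11 = 1·6 + 5
6 = 1·5 + 1
5 = 5·1 + 0
Back-substitute:
1 = 6 − 5
1 = −11 + 2·6
1 = 2·7860 − 1429·11
So 11·(-1429) ≡ 1 (mod 7860), hence d ≡ -1429 ≡ 6431 (mod 7860).

6431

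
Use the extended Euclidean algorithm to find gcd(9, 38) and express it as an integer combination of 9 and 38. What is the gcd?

Euclidean algorithm:
38 = 4·9 + 2
9 = 4·2 + 1
2 = 2·1 + 0
gcd(9, 38) = 1.
Express as a combination:
1 = 9 − 4·2
1 = −4·38 + 17·9
So 1 = (-4)·38 + (17)·9.

1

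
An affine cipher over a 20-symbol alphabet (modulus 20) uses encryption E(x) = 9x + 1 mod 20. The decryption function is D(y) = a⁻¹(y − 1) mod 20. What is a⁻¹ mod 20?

9

gcd(20, 9) by repeated division:
20 = 2×9 + 2
9 = 4×2 + 1
2 = 2×1 + 0
gcd = 1, so the inverse exists. Back-substitute:
1 = 9 − 4·2
1 = −4·20 + 9·9
So 9·9 ≡ 1 (mod 20).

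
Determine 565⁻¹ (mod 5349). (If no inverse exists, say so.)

Extended Euclidean algorithm:
5349 = 9×565 + 264
565 = 2×264 + 37
264 = 7×37 + 5
37 = 7×5 + 2
5 = 2×2 + 1
2 = 2×1 + 0
gcd = 1, so the inverse exists. Back-substitute:
1 = 5 − 2·2
1 = −2·37 + 15·5
1 = 15·264 − 107·37
1 = −107·565 + 229·264
1 = 229·5349 − 2168·565
Hence 565⁻¹ ≡ -2168 ≡ 3181 (mod 5349).

3181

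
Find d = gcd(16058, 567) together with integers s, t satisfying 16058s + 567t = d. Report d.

7

Apply Euclid's algorithm to 16058 and 567:
16058 = 28*567 + 182
567 = 3*182 + 21
182 = 8*21 + 14
21 = 1*14 + 7
14 = 2*7 + 0
gcd(16058, 567) = 7.
Working backward:
7 = 21 − 14
7 = −182 + 9·21
7 = 9·567 − 28·182
7 = −28·16058 + 793·567
So 7 = (-28)·16058 + (793)·567.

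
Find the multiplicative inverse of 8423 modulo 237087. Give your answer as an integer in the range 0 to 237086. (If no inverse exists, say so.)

162890

Extended Euclidean algorithm:
237087 = 28*8423 + 1243
8423 = 6*1243 + 965
1243 = 1*965 + 278
965 = 3*278 + 131
278 = 2*131 + 16
131 = 8*16 + 3
16 = 5*3 + 1
3 = 3*1 + 0
gcd = 1, so the inverse exists. Back-substitute:
1 = 16 − 5·3
1 = −5·131 + 41·16
1 = 41·278 − 87·131
1 = −87·965 + 302·278
1 = 302·1243 − 389·965
1 = −389·8423 + 2636·1243
1 = 2636·237087 − 74197·8423
So 8423·(-74197) ≡ 1 (mod 237087), and -74197 ≡ 162890 (mod 237087).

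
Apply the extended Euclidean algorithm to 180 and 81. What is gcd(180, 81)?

9

Repeated division:
180 = 2*81 + 18
81 = 4*18 + 9
18 = 2*9 + 0
gcd(180, 81) = 9.
Express as a combination:
9 = 81 − 4·18
9 = −4·180 + 9·81
So 9 = (-4)·180 + (9)·81.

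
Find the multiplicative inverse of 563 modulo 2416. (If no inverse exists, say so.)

987

Extended Euclidean algorithm:
2416 = 4*563 + 164
563 = 3*164 + 71
164 = 2*71 + 22
71 = 3*22 + 5
22 = 4*5 + 2
5 = 2*2 + 1
2 = 2*1 + 0
Since gcd(563, 2416) = 1, back-substitute to write 1 as a combination:
1 = 5 − 2·2
1 = −2·22 + 9·5
1 = 9·71 − 29·22
1 = −29·164 + 67·71
1 = 67·563 − 230·164
1 = −230·2416 + 987·563
So 563·987 ≡ 1 (mod 2416).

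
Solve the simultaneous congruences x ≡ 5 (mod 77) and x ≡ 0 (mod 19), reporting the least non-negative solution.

1083

Write x = 5 + 77·k. Then 77·k ≡ 0 − 5 ≡ 14 (mod 19).
Need 77⁻¹ mod 19. Extended Euclid on (19, 1):
19 = 19*1 + 0
77⁻¹ ≡ 1 (mod 19), so k ≡ 1·14 ≡ 14 (mod 19).
x = 5 + 77·14 = 1083.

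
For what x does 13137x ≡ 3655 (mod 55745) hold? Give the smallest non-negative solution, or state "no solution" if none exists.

First find gcd(13137, 55745):
55745 = 4*13137 + 3197
13137 = 4*3197 + 349
3197 = 9*349 + 56
349 = 6*56 + 13
56 = 4*13 + 4
13 = 3*4 + 1
4 = 4*1 + 0
gcd = 1, so a unique solution mod 55745 exists.
Back-substitute for the Bézout coefficients:
1 = 13 − 3·4
1 = −3·56 + 13·13
1 = 13·349 − 81·56
1 = −81·3197 + 742·349
1 = 742·13137 − 3049·3197
1 = −3049·55745 + 12938·13137
So 13137·(12938) ≡ 1 (mod 55745), giving 13137⁻¹ ≡ 12938.
x ≡ 13137⁻¹·3655 ≡ 12938·3655 ≡ 16630 (mod 55745).

16630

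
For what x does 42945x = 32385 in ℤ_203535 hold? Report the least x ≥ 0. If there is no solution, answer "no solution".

1124

First find gcd(42945, 203535):
203535 = 4·42945 + 31755
42945 = 1·31755 + 11190
31755 = 2·11190 + 9375
11190 = 1·9375 + 1815
9375 = 5·1815 + 300
1815 = 6·300 + 15
300 = 20·15 + 0
gcd = 15 and 15 | 32385, so solutions exist. Divide through by 15: 2863x ≡ 2159 (mod 13569).
Now find 2863⁻¹ mod 13569:
13569 = 4*2863 + 2117
2863 = 1*2117 + 746
2117 = 2*746 + 625
746 = 1*625 + 121
625 = 5*121 + 20
121 = 6*20 + 1
20 = 20*1 + 0
Back-substitute:
1 = 121 − 6·20
1 = −6·625 + 31·121
1 = 31·746 − 37·625
1 = −37·2117 + 105·746
1 = 105·2863 − 142·2117
1 = −142·13569 + 673·2863
So 2863⁻¹ ≡ 673 (mod 13569).
Then x ≡ 673·2159 ≡ 1124 (mod 13569); the smallest non-negative solution is x = 1124.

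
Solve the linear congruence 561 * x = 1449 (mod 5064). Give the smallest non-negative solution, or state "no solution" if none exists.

481

First find gcd(561, 5064):
5064 = 9×561 + 15
561 = 37×15 + 6
15 = 2×6 + 3
6 = 2×3 + 0
gcd = 3 and 3 | 1449, so solutions exist. Divide through by 3: 187x ≡ 483 (mod 1688).
Now find 187⁻¹ mod 1688:
1688 = 9×187 + 5
187 = 37×5 + 2
5 = 2×2 + 1
2 = 2×1 + 0
Back-substitute:
1 = 5 − 2·2
1 = −2·187 + 75·5
1 = 75·1688 − 677·187
So 187·(-677) ≡ 1 (mod 1688), i.e. 187⁻¹ ≡ 1011.
Then x ≡ 1011·483 ≡ 481 (mod 1688); the smallest non-negative solution is x = 481.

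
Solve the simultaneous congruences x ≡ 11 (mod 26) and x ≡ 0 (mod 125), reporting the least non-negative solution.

375

Write x = 11 + 26·k. Then 26·k ≡ 0 − 11 ≡ 114 (mod 125).
Need 26⁻¹ mod 125. Extended Euclid on (125, 26):
125 = 4*26 + 21
26 = 1*21 + 5
21 = 4*5 + 1
5 = 5*1 + 0
Back-substitute:
1 = 21 − 4·5
1 = −4·26 + 5·21
1 = 5·125 − 24·26
26⁻¹ ≡ 101 (mod 125), so k ≡ 101·114 ≡ 14 (mod 125).
x = 11 + 26·14 = 375.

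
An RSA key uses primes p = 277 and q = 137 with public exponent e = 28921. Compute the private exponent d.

23881

φ(n) = (p−1)(q−1) = 276·136 = 37536.
Need d with 28921·d ≡ 1 (mod 37536). Apply the extended Euclidean algorithm:
37536 = 1·28921 + 8615
28921 = 3·8615 + 3076
8615 = 2·3076 + 2463
3076 = 1·2463 + 613
2463 = 4·613 + 11
613 = 55·11 + 8
11 = 1·8 + 3
8 = 2·3 + 2
3 = 1·2 + 1
2 = 2·1 + 0
Back-substitute:
1 = 3 − 2
1 = −8 + 3·3
1 = 3·11 − 4·8
1 = −4·613 + 223·11
1 = 223·2463 − 896·613
1 = −896·3076 + 1119·2463
1 = 1119·8615 − 3134·3076
1 = −3134·28921 + 10521·8615
1 = 10521·37536 − 13655·28921
So 28921·(-13655) ≡ 1 (mod 37536), hence d ≡ -13655 ≡ 23881 (mod 37536).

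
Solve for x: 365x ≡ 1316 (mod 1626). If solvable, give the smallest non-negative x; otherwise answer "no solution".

556

First find gcd(365, 1626):
1626 = 4×365 + 166
365 = 2×166 + 33
166 = 5×33 + 1
33 = 33×1 + 0
gcd = 1, so a unique solution mod 1626 exists.
Back-substitute for the Bézout coefficients:
1 = 166 − 5·33
1 = −5·365 + 11·166
1 = 11·1626 − 49·365
So 365·(-49) ≡ 1 (mod 1626), giving 365⁻¹ ≡ 1577.
x ≡ 365⁻¹·1316 ≡ 1577·1316 ≡ 556 (mod 1626).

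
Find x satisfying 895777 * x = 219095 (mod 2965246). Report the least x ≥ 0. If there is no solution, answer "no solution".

649137

First find gcd(895777, 2965246):
2965246 = 3×895777 + 277915
895777 = 3×277915 + 62032
277915 = 4×62032 + 29787
62032 = 2×29787 + 2458
29787 = 12×2458 + 291
2458 = 8×291 + 130
291 = 2×130 + 31
130 = 4×31 + 6
31 = 5×6 + 1
6 = 6×1 + 0
gcd = 1, so a unique solution mod 2965246 exists.
Back-substitute for the Bézout coefficients:
1 = 31 − 5·6
1 = −5·130 + 21·31
1 = 21·291 − 47·130
1 = −47·2458 + 397·291
1 = 397·29787 − 4811·2458
1 = −4811·62032 + 10019·29787
1 = 10019·277915 − 44887·62032
1 = −44887·895777 + 144680·277915
1 = 144680·2965246 − 478927·895777
So 895777·(-478927) ≡ 1 (mod 2965246), giving 895777⁻¹ ≡ 2486319.
x ≡ 895777⁻¹·219095 ≡ 2486319·219095 ≡ 649137 (mod 2965246).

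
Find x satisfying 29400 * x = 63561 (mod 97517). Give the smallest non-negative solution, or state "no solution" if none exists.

gcd(29400, 97517):
97517 = 3*29400 + 9317
29400 = 3*9317 + 1449
9317 = 6*1449 + 623
1449 = 2*623 + 203
623 = 3*203 + 14
203 = 14*14 + 7
14 = 2*7 + 0
gcd = 7, but 7 ∤ 63561, so the congruence has no solution.

no solution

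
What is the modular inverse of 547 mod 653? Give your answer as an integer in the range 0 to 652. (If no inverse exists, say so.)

gcd(653, 547) by repeated division:
653 = 1·547 + 106
547 = 5·106 + 17
106 = 6·17 + 4
17 = 4·4 + 1
4 = 4·1 + 0
The gcd is 1. Working backward:
1 = 17 − 4·4
1 = −4·106 + 25·17
1 = 25·547 − 129·106
1 = −129·653 + 154·547
So 547·154 ≡ 1 (mod 653).

154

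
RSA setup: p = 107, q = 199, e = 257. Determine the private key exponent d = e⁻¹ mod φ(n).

245

φ(n) = (p−1)(q−1) = 106·198 = 20988.
Need d with 257·d ≡ 1 (mod 20988). Apply the extended Euclidean algorithm:
20988 = 81*257 + 171
257 = 1*171 + 86
171 = 1*86 + 85
86 = 1*85 + 1
85 = 85*1 + 0
Back-substitute:
1 = 86 − 85
1 = −171 + 2·86
1 = 2·257 − 3·171
1 = −3·20988 + 245·257
So 257·245 ≡ 1 (mod 20988), hence d = 245.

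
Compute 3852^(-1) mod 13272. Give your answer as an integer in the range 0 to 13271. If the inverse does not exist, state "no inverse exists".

no inverse exists

Compute gcd(3852, 13272):
13272 = 3·3852 + 1716
3852 = 2·1716 + 420
1716 = 4·420 + 36
420 = 11·36 + 24
36 = 1·24 + 12
24 = 2·12 + 0
Since gcd = 12 > 1, 3852 is not a unit mod 13272.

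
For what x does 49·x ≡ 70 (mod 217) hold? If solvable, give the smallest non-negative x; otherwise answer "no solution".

28

First find gcd(49, 217):
217 = 4×49 + 21
49 = 2×21 + 7
21 = 3×7 + 0
gcd = 7 and 7 | 70, so solutions exist. Divide through by 7: 7x ≡ 10 (mod 31).
Now find 7⁻¹ mod 31:
31 = 4×7 + 3
7 = 2×3 + 1
3 = 3×1 + 0
Back-substitute:
1 = 7 − 2·3
1 = −2·31 + 9·7
So 7⁻¹ ≡ 9 (mod 31).
Then x ≡ 9·10 ≡ 28 (mod 31); the smallest non-negative solution is x = 28.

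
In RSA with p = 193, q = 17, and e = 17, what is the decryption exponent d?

1265

φ(n) = (p−1)(q−1) = 192·16 = 3072.
Need d with 17·d ≡ 1 (mod 3072). Apply the extended Euclidean algorithm:
3072 = 180×17 + 12
17 = 1×12 + 5
12 = 2×5 + 2
5 = 2×2 + 1
2 = 2×1 + 0
Back-substitute:
1 = 5 − 2·2
1 = −2·12 + 5·5
1 = 5·17 − 7·12
1 = −7·3072 + 1265·17
So 17·1265 ≡ 1 (mod 3072), hence d = 1265.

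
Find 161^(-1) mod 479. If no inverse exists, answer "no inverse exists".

360

Extended Euclidean algorithm:
479 = 2×161 + 157
161 = 1×157 + 4
157 = 39×4 + 1
4 = 4×1 + 0
gcd = 1, so the inverse exists. Back-substitute:
1 = 157 − 39·4
1 = −39·161 + 40·157
1 = 40·479 − 119·161
Hence 161⁻¹ ≡ -119 ≡ 360 (mod 479).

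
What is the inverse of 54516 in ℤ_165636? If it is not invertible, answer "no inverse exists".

Compute gcd(54516, 165636):
165636 = 3·54516 + 2088
54516 = 26·2088 + 228
2088 = 9·228 + 36
228 = 6·36 + 12
36 = 3·12 + 0
The gcd is 12, not 1, hence no inverse exists.

no inverse exists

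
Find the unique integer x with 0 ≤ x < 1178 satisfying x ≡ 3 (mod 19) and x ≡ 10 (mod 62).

630

Write x = 3 + 19·k. Then 19·k ≡ 10 − 3 ≡ 7 (mod 62).
Need 19⁻¹ mod 62. Extended Euclid on (62, 19):
62 = 3×19 + 5
19 = 3×5 + 4
5 = 1×4 + 1
4 = 4×1 + 0
Back-substitute:
1 = 5 − 4
1 = −19 + 4·5
1 = 4·62 − 13·19
19⁻¹ ≡ 49 (mod 62), so k ≡ 49·7 ≡ 33 (mod 62).
x = 3 + 19·33 = 630.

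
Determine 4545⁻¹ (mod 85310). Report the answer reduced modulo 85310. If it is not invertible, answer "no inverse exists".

Compute gcd(4545, 85310):
85310 = 18·4545 + 3500
4545 = 1·3500 + 1045
3500 = 3·1045 + 365
1045 = 2·365 + 315
365 = 1·315 + 50
315 = 6·50 + 15
50 = 3·15 + 5
15 = 3·5 + 0
Since gcd = 5 > 1, 4545 is not a unit mod 85310.

no inverse exists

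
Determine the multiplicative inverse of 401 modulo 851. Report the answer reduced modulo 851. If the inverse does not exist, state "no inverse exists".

Apply the Euclidean algorithm to 851 and 401:
851 = 2·401 + 49
401 = 8·49 + 9
49 = 5·9 + 4
9 = 2·4 + 1
4 = 4·1 + 0
gcd = 1, so the inverse exists. Back-substitute:
1 = 9 − 2·4
1 = −2·49 + 11·9
1 = 11·401 − 90·49
1 = −90·851 + 191·401
So 401·191 ≡ 1 (mod 851).

191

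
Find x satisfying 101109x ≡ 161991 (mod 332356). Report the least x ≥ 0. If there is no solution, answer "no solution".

First find gcd(101109, 332356):
332356 = 3×101109 + 29029
101109 = 3×29029 + 14022
29029 = 2×14022 + 985
14022 = 14×985 + 232
985 = 4×232 + 57
232 = 4×57 + 4
57 = 14×4 + 1
4 = 4×1 + 0
gcd = 1, so a unique solution mod 332356 exists.
Back-substitute for the Bézout coefficients:
1 = 57 − 14·4
1 = −14·232 + 57·57
1 = 57·985 − 242·232
1 = −242·14022 + 3445·985
1 = 3445·29029 − 7132·14022
1 = −7132·101109 + 24841·29029
1 = 24841·332356 − 81655·101109
So 101109·(-81655) ≡ 1 (mod 332356), giving 101109⁻¹ ≡ 250701.
x ≡ 101109⁻¹·161991 ≡ 250701·161991 ≡ 61339 (mod 332356).

61339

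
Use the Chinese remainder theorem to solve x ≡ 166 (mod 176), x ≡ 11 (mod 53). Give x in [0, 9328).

8438

Write x = 166 + 176·k. Then 176·k ≡ 11 − 166 ≡ 4 (mod 53).
Need 176⁻¹ mod 53. Extended Euclid on (53, 17):
53 = 3*17 + 2
17 = 8*2 + 1
2 = 2*1 + 0
Back-substitute:
1 = 17 − 8·2
1 = −8·53 + 25·17
176⁻¹ ≡ 25 (mod 53), so k ≡ 25·4 ≡ 47 (mod 53).
x = 166 + 176·47 = 8438.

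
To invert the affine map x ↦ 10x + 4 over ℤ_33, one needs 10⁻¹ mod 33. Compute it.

Run Euclid on (33, 10):
33 = 3·10 + 3
10 = 3·3 + 1
3 = 3·1 + 0
gcd = 1, so the inverse exists. Back-substitute:
1 = 10 − 3·3
1 = −3·33 + 10·10
So 10·10 ≡ 1 (mod 33).

10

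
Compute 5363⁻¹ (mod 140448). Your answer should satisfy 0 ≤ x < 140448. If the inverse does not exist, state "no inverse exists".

96923

Extended Euclidean algorithm:
140448 = 26×5363 + 1010
5363 = 5×1010 + 313
1010 = 3×313 + 71
313 = 4×71 + 29
71 = 2×29 + 13
29 = 2×13 + 3
13 = 4×3 + 1
3 = 3×1 + 0
Since gcd(5363, 140448) = 1, back-substitute to write 1 as a combination:
1 = 13 − 4·3
1 = −4·29 + 9·13
1 = 9·71 − 22·29
1 = −22·313 + 97·71
1 = 97·1010 − 313·313
1 = −313·5363 + 1662·1010
1 = 1662·140448 − 43525·5363
So 5363·(-43525) ≡ 1 (mod 140448), and -43525 ≡ 96923 (mod 140448).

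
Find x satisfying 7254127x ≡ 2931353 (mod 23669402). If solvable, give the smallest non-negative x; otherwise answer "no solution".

First find gcd(7254127, 23669402):
23669402 = 3*7254127 + 1907021
7254127 = 3*1907021 + 1533064
1907021 = 1*1533064 + 373957
1533064 = 4*373957 + 37236
373957 = 10*37236 + 1597
37236 = 23*1597 + 505
1597 = 3*505 + 82
505 = 6*82 + 13
82 = 6*13 + 4
13 = 3*4 + 1
4 = 4*1 + 0
gcd = 1, so a unique solution mod 23669402 exists.
Back-substitute for the Bézout coefficients:
1 = 13 − 3·4
1 = −3·82 + 19·13
1 = 19·505 − 117·82
1 = −117·1597 + 370·505
1 = 370·37236 − 8627·1597
1 = −8627·373957 + 86640·37236
1 = 86640·1533064 − 355187·373957
1 = −355187·1907021 + 441827·1533064
1 = 441827·7254127 − 1680668·1907021
1 = −1680668·23669402 + 5483831·7254127
So 7254127·(5483831) ≡ 1 (mod 23669402), giving 7254127⁻¹ ≡ 5483831.
x ≡ 7254127⁻¹·2931353 ≡ 5483831·2931353 ≡ 17423847 (mod 23669402).

17423847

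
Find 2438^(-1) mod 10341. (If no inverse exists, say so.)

gcd(10341, 2438) by repeated division:
10341 = 4×2438 + 589
2438 = 4×589 + 82
589 = 7×82 + 15
82 = 5×15 + 7
15 = 2×7 + 1
7 = 7×1 + 0
Since gcd(2438, 10341) = 1, back-substitute to write 1 as a combination:
1 = 15 − 2·7
1 = −2·82 + 11·15
1 = 11·589 − 79·82
1 = −79·2438 + 327·589
1 = 327·10341 − 1387·2438
Thus 2438·(-1387) ≡ 1 (mod 10341); reducing, -1387 mod 10341 = 8954.

8954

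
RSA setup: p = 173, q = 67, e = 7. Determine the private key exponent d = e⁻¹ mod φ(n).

6487

φ(n) = (p−1)(q−1) = 172·66 = 11352.
Need d with 7·d ≡ 1 (mod 11352). Apply the extended Euclidean algorithm:
11352 = 1621·7 + 5
7 = 1·5 + 2
5 = 2·2 + 1
2 = 2·1 + 0
Back-substitute:
1 = 5 − 2·2
1 = −2·7 + 3·5
1 = 3·11352 − 4865·7
So 7·(-4865) ≡ 1 (mod 11352), hence d ≡ -4865 ≡ 6487 (mod 11352).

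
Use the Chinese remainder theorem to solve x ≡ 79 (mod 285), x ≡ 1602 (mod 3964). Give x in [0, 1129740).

Write x = 79 + 285·k. Then 285·k ≡ 1602 − 79 ≡ 1523 (mod 3964).
Need 285⁻¹ mod 3964. Extended Euclid on (3964, 285):
3964 = 13*285 + 259
285 = 1*259 + 26
259 = 9*26 + 25
26 = 1*25 + 1
25 = 25*1 + 0
Back-substitute:
1 = 26 − 25
1 = −259 + 10·26
1 = 10·285 − 11·259
1 = −11·3964 + 153·285
285⁻¹ ≡ 153 (mod 3964), so k ≡ 153·1523 ≡ 3107 (mod 3964).
x = 79 + 285·3107 = 885574.

885574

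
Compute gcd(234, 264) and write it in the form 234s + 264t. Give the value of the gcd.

Repeated division:
264 = 1·234 + 30
234 = 7·30 + 24
30 = 1·24 + 6
24 = 4·6 + 0
gcd(234, 264) = 6.
Back-substituting:
6 = 30 − 24
6 = −234 + 8·30
6 = 8·264 − 9·234
So 6 = (8)·264 + (-9)·234.

6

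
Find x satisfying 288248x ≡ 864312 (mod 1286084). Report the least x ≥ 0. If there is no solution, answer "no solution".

First find gcd(288248, 1286084):
1286084 = 4×288248 + 133092
288248 = 2×133092 + 22064
133092 = 6×22064 + 708
22064 = 31×708 + 116
708 = 6×116 + 12
116 = 9×12 + 8
12 = 1×8 + 4
8 = 2×4 + 0
gcd = 4 and 4 | 864312, so solutions exist. Divide through by 4: 72062x ≡ 216078 (mod 321521).
Now find 72062⁻¹ mod 321521:
321521 = 4·72062 + 33273
72062 = 2·33273 + 5516
33273 = 6·5516 + 177
5516 = 31·177 + 29
177 = 6·29 + 3
29 = 9·3 + 2
3 = 1·2 + 1
2 = 2·1 + 0
Back-substitute:
1 = 3 − 2
1 = −29 + 10·3
1 = 10·177 − 61·29
1 = −61·5516 + 1901·177
1 = 1901·33273 − 11467·5516
1 = −11467·72062 + 24835·33273
1 = 24835·321521 − 110807·72062
So 72062·(-110807) ≡ 1 (mod 321521), i.e. 72062⁻¹ ≡ 210714.
Then x ≡ 210714·216078 ≡ 70882 (mod 321521); the smallest non-negative solution is x = 70882.

70882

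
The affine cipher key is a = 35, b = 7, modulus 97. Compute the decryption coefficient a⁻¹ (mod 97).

gcd(97, 35) by repeated division:
97 = 2×35 + 27
35 = 1×27 + 8
27 = 3×8 + 3
8 = 2×3 + 2
3 = 1×2 + 1
2 = 2×1 + 0
Since gcd(35, 97) = 1, back-substitute to write 1 as a combination:
1 = 3 − 2
1 = −8 + 3·3
1 = 3·27 − 10·8
1 = −10·35 + 13·27
1 = 13·97 − 36·35
Hence 35⁻¹ ≡ -36 ≡ 61 (mod 97).

61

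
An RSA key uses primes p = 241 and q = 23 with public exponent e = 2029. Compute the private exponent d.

229

φ(n) = (p−1)(q−1) = 240·22 = 5280.
Need d with 2029·d ≡ 1 (mod 5280). Apply the extended Euclidean algorithm:
5280 = 2*2029 + 1222
2029 = 1*1222 + 807
1222 = 1*807 + 415
807 = 1*415 + 392
415 = 1*392 + 23
392 = 17*23 + 1
23 = 23*1 + 0
Back-substitute:
1 = 392 − 17·23
1 = −17·415 + 18·392
1 = 18·807 − 35·415
1 = −35·1222 + 53·807
1 = 53·2029 − 88·1222
1 = −88·5280 + 229·2029
So 2029·229 ≡ 1 (mod 5280), hence d = 229.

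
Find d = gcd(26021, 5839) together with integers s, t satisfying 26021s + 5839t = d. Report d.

Euclidean algorithm:
26021 = 4*5839 + 2665
5839 = 2*2665 + 509
2665 = 5*509 + 120
509 = 4*120 + 29
120 = 4*29 + 4
29 = 7*4 + 1
4 = 4*1 + 0
gcd(26021, 5839) = 1.
Express as a combination:
1 = 29 − 7·4
1 = −7·120 + 29·29
1 = 29·509 − 123·120
1 = −123·2665 + 644·509
1 = 644·5839 − 1411·2665
1 = −1411·26021 + 6288·5839
So 1 = (-1411)·26021 + (6288)·5839.

1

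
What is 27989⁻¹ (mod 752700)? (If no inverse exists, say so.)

no inverse exists

Euclidean algorithm on 752700, 27989:
752700 = 26×27989 + 24986
27989 = 1×24986 + 3003
24986 = 8×3003 + 962
3003 = 3×962 + 117
962 = 8×117 + 26
117 = 4×26 + 13
26 = 2×13 + 0
The gcd is 13, not 1, hence no inverse exists.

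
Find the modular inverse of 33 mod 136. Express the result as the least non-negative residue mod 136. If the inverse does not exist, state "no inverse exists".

33

Extended Euclidean algorithm:
136 = 4×33 + 4
33 = 8×4 + 1
4 = 4×1 + 0
Since gcd(33, 136) = 1, back-substitute to write 1 as a combination:
1 = 33 − 8·4
1 = −8·136 + 33·33
So 33·33 ≡ 1 (mod 136).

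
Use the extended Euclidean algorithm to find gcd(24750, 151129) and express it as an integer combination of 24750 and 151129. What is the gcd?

Repeated division:
151129 = 6·24750 + 2629
24750 = 9·2629 + 1089
2629 = 2·1089 + 451
1089 = 2·451 + 187
451 = 2·187 + 77
187 = 2·77 + 33
77 = 2·33 + 11
33 = 3·11 + 0
gcd(24750, 151129) = 11.
Working backward:
11 = 77 − 2·33
11 = −2·187 + 5·77
11 = 5·451 − 12·187
11 = −12·1089 + 29·451
11 = 29·2629 − 70·1089
11 = −70·24750 + 659·2629
11 = 659·151129 − 4024·24750
So 11 = (659)·151129 + (-4024)·24750.

11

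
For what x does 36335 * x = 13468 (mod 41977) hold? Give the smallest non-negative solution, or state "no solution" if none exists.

2185

First find gcd(36335, 41977):
41977 = 1*36335 + 5642
36335 = 6*5642 + 2483
5642 = 2*2483 + 676
2483 = 3*676 + 455
676 = 1*455 + 221
455 = 2*221 + 13
221 = 17*13 + 0
gcd = 13 and 13 | 13468, so solutions exist. Divide through by 13: 2795x ≡ 1036 (mod 3229).
Now find 2795⁻¹ mod 3229:
3229 = 1·2795 + 434
2795 = 6·434 + 191
434 = 2·191 + 52
191 = 3·52 + 35
52 = 1·35 + 17
35 = 2·17 + 1
17 = 17·1 + 0
Back-substitute:
1 = 35 − 2·17
1 = −2·52 + 3·35
1 = 3·191 − 11·52
1 = −11·434 + 25·191
1 = 25·2795 − 161·434
1 = −161·3229 + 186·2795
So 2795⁻¹ ≡ 186 (mod 3229).
Then x ≡ 186·1036 ≡ 2185 (mod 3229); the smallest non-negative solution is x = 2185.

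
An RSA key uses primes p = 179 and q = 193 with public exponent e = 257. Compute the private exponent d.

13697

φ(n) = (p−1)(q−1) = 178·192 = 34176.
Need d with 257·d ≡ 1 (mod 34176). Apply the extended Euclidean algorithm:
34176 = 132·257 + 252
257 = 1·252 + 5
252 = 50·5 + 2
5 = 2·2 + 1
2 = 2·1 + 0
Back-substitute:
1 = 5 − 2·2
1 = −2·252 + 101·5
1 = 101·257 − 103·252
1 = −103·34176 + 13697·257
So 257·13697 ≡ 1 (mod 34176), hence d = 13697.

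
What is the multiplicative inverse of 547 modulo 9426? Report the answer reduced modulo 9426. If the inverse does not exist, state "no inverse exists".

Apply the Euclidean algorithm to 9426 and 547:
9426 = 17·547 + 127
547 = 4·127 + 39
127 = 3·39 + 10
39 = 3·10 + 9
10 = 1·9 + 1
9 = 9·1 + 0
gcd = 1, so the inverse exists. Back-substitute:
1 = 10 − 9
1 = −39 + 4·10
1 = 4·127 − 13·39
1 = −13·547 + 56·127
1 = 56·9426 − 965·547
Hence 547⁻¹ ≡ -965 ≡ 8461 (mod 9426).

8461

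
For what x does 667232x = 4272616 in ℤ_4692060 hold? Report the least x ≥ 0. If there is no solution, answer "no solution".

First find gcd(667232, 4692060):
4692060 = 7·667232 + 21436
667232 = 31·21436 + 2716
21436 = 7·2716 + 2424
2716 = 1·2424 + 292
2424 = 8·292 + 88
292 = 3·88 + 28
88 = 3·28 + 4
28 = 7·4 + 0
gcd = 4 and 4 | 4272616, so solutions exist. Divide through by 4: 166808x ≡ 1068154 (mod 1173015).
Now find 166808⁻¹ mod 1173015:
1173015 = 7·166808 + 5359
166808 = 31·5359 + 679
5359 = 7·679 + 606
679 = 1·606 + 73
606 = 8·73 + 22
73 = 3·22 + 7
22 = 3·7 + 1
7 = 7·1 + 0
Back-substitute:
1 = 22 − 3·7
1 = −3·73 + 10·22
1 = 10·606 − 83·73
1 = −83·679 + 93·606
1 = 93·5359 − 734·679
1 = −734·166808 + 22847·5359
1 = 22847·1173015 − 160663·166808
So 166808·(-160663) ≡ 1 (mod 1173015), i.e. 166808⁻¹ ≡ 1012352.
Then x ≡ 1012352·1068154 ≡ 441413 (mod 1173015); the smallest non-negative solution is x = 441413.

441413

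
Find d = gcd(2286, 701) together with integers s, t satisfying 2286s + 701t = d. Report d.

1

Euclidean algorithm:
2286 = 3*701 + 183
701 = 3*183 + 152
183 = 1*152 + 31
152 = 4*31 + 28
31 = 1*28 + 3
28 = 9*3 + 1
3 = 3*1 + 0
gcd(2286, 701) = 1.
Back-substituting:
1 = 28 − 9·3
1 = −9·31 + 10·28
1 = 10·152 − 49·31
1 = −49·183 + 59·152
1 = 59·701 − 226·183
1 = −226·2286 + 737·701
So 1 = (-226)·2286 + (737)·701.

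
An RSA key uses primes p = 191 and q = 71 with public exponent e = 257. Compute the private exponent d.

13093

φ(n) = (p−1)(q−1) = 190·70 = 13300.
Need d with 257·d ≡ 1 (mod 13300). Apply the extended Euclidean algorithm:
13300 = 51×257 + 193
257 = 1×193 + 64
193 = 3×64 + 1
64 = 64×1 + 0
Back-substitute:
1 = 193 − 3·64
1 = −3·257 + 4·193
1 = 4·13300 − 207·257
So 257·(-207) ≡ 1 (mod 13300), hence d ≡ -207 ≡ 13093 (mod 13300).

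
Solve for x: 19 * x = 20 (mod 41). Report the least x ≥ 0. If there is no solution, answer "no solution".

14

First find gcd(19, 41):
41 = 2·19 + 3
19 = 6·3 + 1
3 = 3·1 + 0
gcd = 1, so a unique solution mod 41 exists.
Back-substitute for the Bézout coefficients:
1 = 19 − 6·3
1 = −6·41 + 13·19
So 19·(13) ≡ 1 (mod 41), giving 19⁻¹ ≡ 13.
x ≡ 19⁻¹·20 ≡ 13·20 ≡ 14 (mod 41).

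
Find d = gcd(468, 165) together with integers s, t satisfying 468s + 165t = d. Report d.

Euclidean algorithm:
468 = 2*165 + 138
165 = 1*138 + 27
138 = 5*27 + 3
27 = 9*3 + 0
gcd(468, 165) = 3.
Express as a combination:
3 = 138 − 5·27
3 = −5·165 + 6·138
3 = 6·468 − 17·165
So 3 = (6)·468 + (-17)·165.

3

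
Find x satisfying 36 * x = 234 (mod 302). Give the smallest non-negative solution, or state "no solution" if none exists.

First find gcd(36, 302):
302 = 8·36 + 14
36 = 2·14 + 8
14 = 1·8 + 6
8 = 1·6 + 2
6 = 3·2 + 0
gcd = 2 and 2 | 234, so solutions exist. Divide through by 2: 18x ≡ 117 (mod 151).
Now find 18⁻¹ mod 151:
151 = 8×18 + 7
18 = 2×7 + 4
7 = 1×4 + 3
4 = 1×3 + 1
3 = 3×1 + 0
Back-substitute:
1 = 4 − 3
1 = −7 + 2·4
1 = 2·18 − 5·7
1 = −5·151 + 42·18
So 18⁻¹ ≡ 42 (mod 151).
Then x ≡ 42·117 ≡ 82 (mod 151); the smallest non-negative solution is x = 82.

82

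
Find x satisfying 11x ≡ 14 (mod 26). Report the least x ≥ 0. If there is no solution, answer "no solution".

6

First find gcd(11, 26):
26 = 2*11 + 4
11 = 2*4 + 3
4 = 1*3 + 1
3 = 3*1 + 0
gcd = 1, so a unique solution mod 26 exists.
Back-substitute for the Bézout coefficients:
1 = 4 − 3
1 = −11 + 3·4
1 = 3·26 − 7·11
So 11·(-7) ≡ 1 (mod 26), giving 11⁻¹ ≡ 19.
x ≡ 11⁻¹·14 ≡ 19·14 ≡ 6 (mod 26).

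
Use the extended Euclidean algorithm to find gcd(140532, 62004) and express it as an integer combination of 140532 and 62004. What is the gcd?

12

Repeated division:
140532 = 2×62004 + 16524
62004 = 3×16524 + 12432
16524 = 1×12432 + 4092
12432 = 3×4092 + 156
4092 = 26×156 + 36
156 = 4×36 + 12
36 = 3×12 + 0
gcd(140532, 62004) = 12.
Express as a combination:
12 = 156 − 4·36
12 = −4·4092 + 105·156
12 = 105·12432 − 319·4092
12 = −319·16524 + 424·12432
12 = 424·62004 − 1591·16524
12 = −1591·140532 + 3606·62004
So 12 = (-1591)·140532 + (3606)·62004.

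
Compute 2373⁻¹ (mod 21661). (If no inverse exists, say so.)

Run Euclid on (21661, 2373):
21661 = 9*2373 + 304
2373 = 7*304 + 245
304 = 1*245 + 59
245 = 4*59 + 9
59 = 6*9 + 5
9 = 1*5 + 4
5 = 1*4 + 1
4 = 4*1 + 0
gcd = 1, so the inverse exists. Back-substitute:
1 = 5 − 4
1 = −9 + 2·5
1 = 2·59 − 13·9
1 = −13·245 + 54·59
1 = 54·304 − 67·245
1 = −67·2373 + 523·304
1 = 523·21661 − 4774·2373
Hence 2373⁻¹ ≡ -4774 ≡ 16887 (mod 21661).

16887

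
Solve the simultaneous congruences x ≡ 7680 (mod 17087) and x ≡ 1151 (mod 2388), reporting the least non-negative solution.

Write x = 7680 + 17087·k. Then 17087·k ≡ 1151 − 7680 ≡ 635 (mod 2388).
Need 17087⁻¹ mod 2388. Extended Euclid on (2388, 371):
2388 = 6*371 + 162
371 = 2*162 + 47
162 = 3*47 + 21
47 = 2*21 + 5
21 = 4*5 + 1
5 = 5*1 + 0
Back-substitute:
1 = 21 − 4·5
1 = −4·47 + 9·21
1 = 9·162 − 31·47
1 = −31·371 + 71·162
1 = 71·2388 − 457·371
17087⁻¹ ≡ 1931 (mod 2388), so k ≡ 1931·635 ≡ 1141 (mod 2388).
x = 7680 + 17087·1141 = 19503947.

19503947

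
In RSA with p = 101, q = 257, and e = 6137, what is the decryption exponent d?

12873

φ(n) = (p−1)(q−1) = 100·256 = 25600.
Need d with 6137·d ≡ 1 (mod 25600). Apply the extended Euclidean algorithm:
25600 = 4*6137 + 1052
6137 = 5*1052 + 877
1052 = 1*877 + 175
877 = 5*175 + 2
175 = 87*2 + 1
2 = 2*1 + 0
Back-substitute:
1 = 175 − 87·2
1 = −87·877 + 436·175
1 = 436·1052 − 523·877
1 = −523·6137 + 3051·1052
1 = 3051·25600 − 12727·6137
So 6137·(-12727) ≡ 1 (mod 25600), hence d ≡ -12727 ≡ 12873 (mod 25600).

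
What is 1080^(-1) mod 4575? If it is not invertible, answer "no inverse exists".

no inverse exists

Euclidean algorithm on 4575, 1080:
4575 = 4×1080 + 255
1080 = 4×255 + 60
255 = 4×60 + 15
60 = 4×15 + 0
The gcd is 15, not 1, hence no inverse exists.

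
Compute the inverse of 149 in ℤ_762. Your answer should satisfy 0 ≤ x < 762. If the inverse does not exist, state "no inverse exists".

179

gcd(762, 149) by repeated division:
762 = 5·149 + 17
149 = 8·17 + 13
17 = 1·13 + 4
13 = 3·4 + 1
4 = 4·1 + 0
Since gcd(149, 762) = 1, back-substitute to write 1 as a combination:
1 = 13 − 3·4
1 = −3·17 + 4·13
1 = 4·149 − 35·17
1 = −35·762 + 179·149
So 149·179 ≡ 1 (mod 762).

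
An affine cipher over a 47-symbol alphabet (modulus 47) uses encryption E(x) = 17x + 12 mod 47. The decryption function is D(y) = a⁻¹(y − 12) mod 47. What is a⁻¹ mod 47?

36

gcd(47, 17) by repeated division:
47 = 2*17 + 13
17 = 1*13 + 4
13 = 3*4 + 1
4 = 4*1 + 0
gcd = 1, so the inverse exists. Back-substitute:
1 = 13 − 3·4
1 = −3·17 + 4·13
1 = 4·47 − 11·17
Hence 17⁻¹ ≡ -11 ≡ 36 (mod 47).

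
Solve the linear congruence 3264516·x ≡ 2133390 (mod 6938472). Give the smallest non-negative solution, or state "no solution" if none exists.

gcd(3264516, 6938472):
6938472 = 2×3264516 + 409440
3264516 = 7×409440 + 398436
409440 = 1×398436 + 11004
398436 = 36×11004 + 2292
11004 = 4×2292 + 1836
2292 = 1×1836 + 456
1836 = 4×456 + 12
456 = 38×12 + 0
gcd = 12, but 12 ∤ 2133390, so the congruence has no solution.

no solution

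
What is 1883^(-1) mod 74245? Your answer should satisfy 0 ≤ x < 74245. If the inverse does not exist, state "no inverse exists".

10567

Run Euclid on (74245, 1883):
74245 = 39×1883 + 808
1883 = 2×808 + 267
808 = 3×267 + 7
267 = 38×7 + 1
7 = 7×1 + 0
The gcd is 1. Working backward:
1 = 267 − 38·7
1 = −38·808 + 115·267
1 = 115·1883 − 268·808
1 = −268·74245 + 10567·1883
So 1883·10567 ≡ 1 (mod 74245).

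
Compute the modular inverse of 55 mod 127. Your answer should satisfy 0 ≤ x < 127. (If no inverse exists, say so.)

97

gcd(127, 55) by repeated division:
127 = 2*55 + 17
55 = 3*17 + 4
17 = 4*4 + 1
4 = 4*1 + 0
The gcd is 1. Working backward:
1 = 17 − 4·4
1 = −4·55 + 13·17
1 = 13·127 − 30·55
Hence 55⁻¹ ≡ -30 ≡ 97 (mod 127).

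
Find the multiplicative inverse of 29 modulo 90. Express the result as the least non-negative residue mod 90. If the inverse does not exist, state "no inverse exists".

59

Apply the Euclidean algorithm to 90 and 29:
90 = 3×29 + 3
29 = 9×3 + 2
3 = 1×2 + 1
2 = 2×1 + 0
gcd = 1, so the inverse exists. Back-substitute:
1 = 3 − 2
1 = −29 + 10·3
1 = 10·90 − 31·29
So 29·(-31) ≡ 1 (mod 90), and -31 ≡ 59 (mod 90).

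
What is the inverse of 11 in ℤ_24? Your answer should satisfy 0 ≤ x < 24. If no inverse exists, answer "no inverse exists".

11

Run Euclid on (24, 11):
24 = 2×11 + 2
11 = 5×2 + 1
2 = 2×1 + 0
The gcd is 1. Working backward:
1 = 11 − 5·2
1 = −5·24 + 11·11
So 11·11 ≡ 1 (mod 24).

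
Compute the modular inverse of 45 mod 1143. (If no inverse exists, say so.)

no inverse exists

Euclidean algorithm on 1143, 45:
1143 = 25·45 + 18
45 = 2·18 + 9
18 = 2·9 + 0
gcd(45, 1143) = 9 ≠ 1, so 45 has no multiplicative inverse modulo 1143.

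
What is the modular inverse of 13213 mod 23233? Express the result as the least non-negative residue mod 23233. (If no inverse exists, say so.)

Apply the Euclidean algorithm to 23233 and 13213:
23233 = 1·13213 + 10020
13213 = 1·10020 + 3193
10020 = 3·3193 + 441
3193 = 7·441 + 106
441 = 4·106 + 17
106 = 6·17 + 4
17 = 4·4 + 1
4 = 4·1 + 0
gcd = 1, so the inverse exists. Back-substitute:
1 = 17 − 4·4
1 = −4·106 + 25·17
1 = 25·441 − 104·106
1 = −104·3193 + 753·441
1 = 753·10020 − 2363·3193
1 = −2363·13213 + 3116·10020
1 = 3116·23233 − 5479·13213
Thus 13213·(-5479) ≡ 1 (mod 23233); reducing, -5479 mod 23233 = 17754.

17754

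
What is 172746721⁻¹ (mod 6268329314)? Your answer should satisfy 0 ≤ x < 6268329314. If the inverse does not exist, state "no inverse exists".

4865061887

Extended Euclidean algorithm:
6268329314 = 36·172746721 + 49447358
172746721 = 3·49447358 + 24404647
49447358 = 2·24404647 + 638064
24404647 = 38·638064 + 158215
638064 = 4·158215 + 5204
158215 = 30·5204 + 2095
5204 = 2·2095 + 1014
2095 = 2·1014 + 67
1014 = 15·67 + 9
67 = 7·9 + 4
9 = 2·4 + 1
4 = 4·1 + 0
Since gcd(172746721, 6268329314) = 1, back-substitute to write 1 as a combination:
1 = 9 − 2·4
1 = −2·67 + 15·9
1 = 15·1014 − 227·67
1 = −227·2095 + 469·1014
1 = 469·5204 − 1165·2095
1 = −1165·158215 + 35419·5204
1 = 35419·638064 − 142841·158215
1 = −142841·24404647 + 5463377·638064
1 = 5463377·49447358 − 11069595·24404647
1 = −11069595·172746721 + 38672162·49447358
1 = 38672162·6268329314 − 1403267427·172746721
So 172746721·(-1403267427) ≡ 1 (mod 6268329314), and -1403267427 ≡ 4865061887 (mod 6268329314).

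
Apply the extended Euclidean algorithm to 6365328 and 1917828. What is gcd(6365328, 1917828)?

12

Repeated division:
6365328 = 3·1917828 + 611844
1917828 = 3·611844 + 82296
611844 = 7·82296 + 35772
82296 = 2·35772 + 10752
35772 = 3·10752 + 3516
10752 = 3·3516 + 204
3516 = 17·204 + 48
204 = 4·48 + 12
48 = 4·12 + 0
gcd(6365328, 1917828) = 12.
Back-substituting:
12 = 204 − 4·48
12 = −4·3516 + 69·204
12 = 69·10752 − 211·3516
12 = −211·35772 + 702·10752
12 = 702·82296 − 1615·35772
12 = −1615·611844 + 12007·82296
12 = 12007·1917828 − 37636·611844
12 = −37636·6365328 + 124915·1917828
So 12 = (-37636)·6365328 + (124915)·1917828.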